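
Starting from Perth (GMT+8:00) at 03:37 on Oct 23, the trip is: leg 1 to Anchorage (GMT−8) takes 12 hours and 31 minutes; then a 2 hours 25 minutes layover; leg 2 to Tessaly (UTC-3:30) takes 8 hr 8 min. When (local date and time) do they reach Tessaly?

Convert departure to UTC: 03:37 − 8:00 = 19:37 UTC on Oct 22.
Add 12 hours 31 minutes leg 1 → 08:08 UTC (Oct 23).
Add 2 hours and 25 minutes layover in Anchorage → 10:33 UTC.
Add 8 hours 8 minutes leg 2 → 18:41 UTC.
Tessaly is UTC−3:30, so local arrival = 18:41 − 3:30 = 15:11 on Oct 23.

15:11 on October 23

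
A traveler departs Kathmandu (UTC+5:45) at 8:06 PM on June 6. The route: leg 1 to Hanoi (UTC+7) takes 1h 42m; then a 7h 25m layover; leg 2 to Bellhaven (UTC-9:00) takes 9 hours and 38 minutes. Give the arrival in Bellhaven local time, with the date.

Convert departure to UTC: 8:06 PM − 5:45 = 2:21 PM UTC on Jun 6.
Add 1 hour and 42 minutes leg 1 → 4:03 PM UTC.
Add 7 hours and 25 minutes layover in Hanoi → 11:28 PM UTC.
Add 9 hours 38 minutes leg 2 → 9:06 AM UTC (Jun 7).
Bellhaven is UTC−9:00, so local arrival = 9:06 AM − 9:00 = 12:06 AM on Jun 7.

12:06 AM on Jun 7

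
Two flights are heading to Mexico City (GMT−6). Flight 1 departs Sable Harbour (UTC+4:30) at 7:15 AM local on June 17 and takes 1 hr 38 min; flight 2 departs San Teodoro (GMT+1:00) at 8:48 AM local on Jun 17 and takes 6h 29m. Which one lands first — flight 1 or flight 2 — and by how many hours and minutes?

the first, by 9 hours 54 minutes

Flight 1 in UTC: 7:15 AM − 4:30 = 2:45 AM on Jun 17.
+1 hour and 38 minutes → arrive 4:23 AM UTC on Jun 17.
Flight 2 in UTC: 8:48 AM − 1:00 = 7:48 AM on Jun 17.
+6 hours 29 minutes → arrive 2:17 PM UTC on Jun 17.
Flight 1 lands earlier by 9 hours 54 minutes.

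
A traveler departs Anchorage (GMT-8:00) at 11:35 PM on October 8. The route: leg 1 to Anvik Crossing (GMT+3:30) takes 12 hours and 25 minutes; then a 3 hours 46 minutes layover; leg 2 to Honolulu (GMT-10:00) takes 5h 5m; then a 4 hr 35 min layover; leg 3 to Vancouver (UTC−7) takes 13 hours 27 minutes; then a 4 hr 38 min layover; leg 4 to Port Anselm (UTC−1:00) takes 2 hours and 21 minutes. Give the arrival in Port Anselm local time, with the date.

Convert departure to UTC: 11:35 PM + 8:00 = 7:35 AM UTC on Oct 9.
Add 12 hours 25 minutes leg 1 → 8:00 PM UTC.
Add 3 hours 46 minutes layover in Anvik Crossing → 11:46 PM UTC.
Add 5 hours 5 minutes leg 2 → 4:51 AM UTC (Oct 10).
Add 4 hours 35 minutes layover in Honolulu → 9:26 AM UTC.
Add 13 hours 27 minutes leg 3 → 10:53 PM UTC.
Add 4 hours 38 minutes layover in Vancouver → 3:31 AM UTC (Oct 11).
Add 2 hours and 21 minutes leg 4 → 5:52 AM UTC.
Port Anselm is UTC−1:00, so local arrival = 5:52 AM − 1:00 = 4:52 AM on Oct 11.

4:52 AM on October 11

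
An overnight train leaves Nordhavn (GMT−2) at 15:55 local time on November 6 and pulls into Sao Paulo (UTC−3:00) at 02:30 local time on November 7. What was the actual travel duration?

Sao Paulo is 1:00 behind Nordhavn.
Clock-face elapsed time (ignoring zones) is 10 hours 35 minutes.
Actual elapsed = 10 hours 35 minutes + 1:00 = 11 hours 35 minutes.

11 hours 35 minutes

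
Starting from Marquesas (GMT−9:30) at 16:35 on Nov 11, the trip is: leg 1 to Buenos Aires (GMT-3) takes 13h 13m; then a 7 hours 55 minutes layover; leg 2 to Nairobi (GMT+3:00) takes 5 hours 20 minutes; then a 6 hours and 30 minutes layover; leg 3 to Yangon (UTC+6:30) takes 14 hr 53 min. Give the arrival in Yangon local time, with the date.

Convert departure to UTC: 16:35 + 9:30 = 02:05 UTC on Nov 12.
Add 13 hours 13 minutes leg 1 → 15:18 UTC.
Add 7 hours 55 minutes layover in Buenos Aires → 23:13 UTC.
Add 5 hours 20 minutes leg 2 → 04:33 UTC (Nov 13).
Add 6 hours and 30 minutes layover in Nairobi → 11:03 UTC.
Add 14 hours and 53 minutes leg 3 → 01:56 UTC (Nov 14).
Yangon is UTC+6:30, so local arrival = 01:56 + 6:30 = 08:26 on Nov 14.

08:26 on November 14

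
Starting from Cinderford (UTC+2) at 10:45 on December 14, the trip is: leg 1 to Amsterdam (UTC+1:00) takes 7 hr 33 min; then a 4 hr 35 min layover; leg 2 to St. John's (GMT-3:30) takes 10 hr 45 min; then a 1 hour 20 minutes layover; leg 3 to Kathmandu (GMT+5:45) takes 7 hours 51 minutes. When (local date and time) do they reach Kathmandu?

Convert departure to UTC: 10:45 − 2:00 = 08:45 UTC on Dec 14.
Add 7 hours and 33 minutes leg 1 → 16:18 UTC.
Add 4 hours 35 minutes layover in Amsterdam → 20:53 UTC.
Add 10 hours 45 minutes leg 2 → 07:38 UTC (Dec 15).
Add 1 hour and 20 minutes layover in St. John's → 08:58 UTC.
Add 7 hours and 51 minutes leg 3 → 16:49 UTC.
Kathmandu is UTC+5:45, so local arrival = 16:49 + 5:45 = 22:34 on Dec 15.

22:34 on Dec 15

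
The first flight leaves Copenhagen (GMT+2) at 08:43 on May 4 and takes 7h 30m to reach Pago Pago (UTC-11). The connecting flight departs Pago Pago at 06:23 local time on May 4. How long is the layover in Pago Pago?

3 hours 10 minutes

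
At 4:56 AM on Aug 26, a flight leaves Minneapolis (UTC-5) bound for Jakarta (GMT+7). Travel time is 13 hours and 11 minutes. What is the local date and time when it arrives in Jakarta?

Convert departure to UTC: 4:56 AM + 5:00 = 9:56 AM UTC on Aug 26.
Add 13 hours 11 minutes travel time → 11:07 PM UTC.
Jakarta is UTC+7:00, so local arrival = 11:07 PM + 7:00 = 6:07 AM on Aug 27.

6:07 AM on August 27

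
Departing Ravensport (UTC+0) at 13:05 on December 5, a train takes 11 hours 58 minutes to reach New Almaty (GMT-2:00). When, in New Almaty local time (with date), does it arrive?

Ravensport is at UTC+0, so departure is already 13:05 UTC on Dec 5.
Add 11 hours and 58 minutes travel time → 01:03 UTC (Dec 6).
New Almaty is UTC−2:00, so local arrival = 01:03 − 2:00 = 23:03 on Dec 5.

23:03 on December 5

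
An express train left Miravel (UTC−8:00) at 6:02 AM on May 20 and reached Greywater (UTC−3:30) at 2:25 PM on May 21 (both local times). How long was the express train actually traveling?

27 hours 53 minutes

Departure in UTC: 6:02 AM + 8:00 = 2:02 PM on May 20.
Arrival in UTC: 2:25 PM + 3:30 = 5:55 PM on May 21.
Elapsed = 5:55 PM − 2:02 PM (+1 day) = 27 hours 53 minutes.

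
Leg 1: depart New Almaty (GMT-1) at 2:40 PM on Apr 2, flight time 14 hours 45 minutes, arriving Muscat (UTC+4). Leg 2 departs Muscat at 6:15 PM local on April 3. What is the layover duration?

7 hours 50 minutes

Convert departure to UTC: 2:40 PM + 1:00 = 3:40 PM UTC on Apr 2.
Add 14 hours 45 minutes flight time → 6:25 AM UTC (Apr 3).
Muscat is UTC+4:00, so local arrival = 6:25 AM + 4:00 = 10:25 AM on Apr 3.
Layover = 6:15 PM − 10:25 AM = 7 hours 50 minutes.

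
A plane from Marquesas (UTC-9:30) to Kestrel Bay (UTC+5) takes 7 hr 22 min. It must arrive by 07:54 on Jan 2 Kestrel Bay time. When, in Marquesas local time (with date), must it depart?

10:02 on January 1

Target arrival in UTC: 07:54 − 5:00 = 02:54 on Jan 2.
Subtract 7 hours 22 minutes → departure 19:32 UTC on Jan 1.
Marquesas is UTC−9:30: 19:32 − 9:30 = 10:02 on Jan 1.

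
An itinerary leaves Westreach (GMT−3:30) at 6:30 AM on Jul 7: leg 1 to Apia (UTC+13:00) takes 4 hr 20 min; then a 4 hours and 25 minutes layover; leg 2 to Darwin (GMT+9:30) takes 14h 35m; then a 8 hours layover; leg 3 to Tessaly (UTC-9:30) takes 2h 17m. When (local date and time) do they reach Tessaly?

10:07 AM on Jul 8

Convert departure to UTC: 6:30 AM + 3:30 = 10:00 AM UTC on Jul 7.
Add 4 hours and 20 minutes leg 1 → 2:20 PM UTC.
Add 4 hours and 25 minutes layover in Apia → 6:45 PM UTC.
Add 14 hours and 35 minutes leg 2 → 9:20 AM UTC (Jul 8).
Add 8 hours layover in Darwin → 5:20 PM UTC.
Add 2 hours and 17 minutes leg 3 → 7:37 PM UTC.
Tessaly is UTC−9:30, so local arrival = 7:37 PM − 9:30 = 10:07 AM on Jul 8.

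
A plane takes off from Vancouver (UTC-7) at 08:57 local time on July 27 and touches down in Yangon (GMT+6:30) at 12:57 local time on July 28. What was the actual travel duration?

Departure in UTC: 08:57 + 7:00 = 15:57 on Jul 27.
Arrival in UTC: 12:57 − 6:30 = 06:27 on Jul 28.
Elapsed = 06:27 − 15:57 (+1 day) = 14 hours 30 minutes.

14 hours 30 minutes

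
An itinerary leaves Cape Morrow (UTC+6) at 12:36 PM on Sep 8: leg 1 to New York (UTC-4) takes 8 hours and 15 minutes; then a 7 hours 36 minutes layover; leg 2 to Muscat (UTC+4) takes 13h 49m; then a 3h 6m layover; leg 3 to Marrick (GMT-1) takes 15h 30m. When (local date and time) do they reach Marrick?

5:52 AM on Sep 10

Convert departure to UTC: 12:36 PM − 6:00 = 6:36 AM UTC on Sep 8.
Add 8 hours and 15 minutes leg 1 → 2:51 PM UTC.
Add 7 hours 36 minutes layover in New York → 10:27 PM UTC.
Add 13 hours 49 minutes leg 2 → 12:16 PM UTC (Sep 9).
Add 3 hours and 6 minutes layover in Muscat → 3:22 PM UTC.
Add 15 hours 30 minutes leg 3 → 6:52 AM UTC (Sep 10).
Marrick is UTC−1:00, so local arrival = 6:52 AM − 1:00 = 5:52 AM on Sep 10.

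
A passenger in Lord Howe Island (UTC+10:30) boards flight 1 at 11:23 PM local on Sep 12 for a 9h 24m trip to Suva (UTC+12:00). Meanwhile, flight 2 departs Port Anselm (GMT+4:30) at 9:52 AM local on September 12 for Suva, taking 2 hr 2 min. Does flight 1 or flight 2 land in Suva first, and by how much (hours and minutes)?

the second, by 14 hours 53 minutes

Flight 1 in UTC: 11:23 PM − 10:30 = 12:53 PM on Sep 12.
+9 hours 24 minutes → arrive 10:17 PM UTC on Sep 12.
Flight 2 in UTC: 9:52 AM − 4:30 = 5:22 AM on Sep 12.
+2 hours and 2 minutes → arrive 7:24 AM UTC on Sep 12.
Flight 2 lands earlier by 14 hours 53 minutes.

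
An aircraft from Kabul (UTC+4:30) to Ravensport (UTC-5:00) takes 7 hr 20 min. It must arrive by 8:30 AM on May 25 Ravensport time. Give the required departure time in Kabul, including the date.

10:40 AM on May 25

Target arrival in UTC: 8:30 AM + 5:00 = 1:30 PM on May 25.
Subtract 7 hours and 20 minutes → departure 6:10 AM UTC on May 25.
Kabul is UTC+4:30: 6:10 AM + 4:30 = 10:40 AM on May 25.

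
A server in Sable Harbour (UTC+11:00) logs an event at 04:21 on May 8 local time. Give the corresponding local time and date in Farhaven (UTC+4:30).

In UTC: 04:21 − 11:00 = 17:21 on May 7.
Farhaven is UTC+4:30: 17:21 + 4:30 = 21:51 on May 7.

21:51 on May 7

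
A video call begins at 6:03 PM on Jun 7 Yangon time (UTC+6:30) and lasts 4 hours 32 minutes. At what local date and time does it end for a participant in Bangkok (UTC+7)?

Convert start to UTC: 6:03 PM − 6:30 = 11:33 AM UTC on Jun 7.
Add 4 hours and 32 minutes duration → 4:05 PM UTC.
Bangkok is UTC+7:00, so local end time = 4:05 PM + 7:00 = 11:05 PM on Jun 7.

11:05 PM on June 7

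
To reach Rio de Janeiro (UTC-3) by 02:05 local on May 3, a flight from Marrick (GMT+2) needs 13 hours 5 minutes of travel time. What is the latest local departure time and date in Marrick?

Target arrival in UTC: 02:05 + 3:00 = 05:05 on May 3.
Subtract 13 hours and 5 minutes → departure 16:00 UTC on May 2.
Marrick is UTC+2:00: 16:00 + 2:00 = 18:00 on May 2.

18:00 on May 2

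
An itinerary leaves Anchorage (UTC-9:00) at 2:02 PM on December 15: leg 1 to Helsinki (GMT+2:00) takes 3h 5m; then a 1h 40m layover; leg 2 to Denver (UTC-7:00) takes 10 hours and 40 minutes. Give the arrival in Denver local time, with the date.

7:27 AM on December 16

Convert departure to UTC: 2:02 PM + 9:00 = 11:02 PM UTC on Dec 15.
Add 3 hours and 5 minutes leg 1 → 2:07 AM UTC (Dec 16).
Add 1 hour and 40 minutes layover in Helsinki → 3:47 AM UTC.
Add 10 hours and 40 minutes leg 2 → 2:27 PM UTC.
Denver is UTC−7:00, so local arrival = 2:27 PM − 7:00 = 7:27 AM on Dec 16.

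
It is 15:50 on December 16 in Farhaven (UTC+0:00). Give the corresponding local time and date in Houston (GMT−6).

Houston is 6:00 behind Farhaven.
Shift by the zone difference: 15:50 − 6:00 = 09:50 on Dec 16 in Houston.

09:50 on December 16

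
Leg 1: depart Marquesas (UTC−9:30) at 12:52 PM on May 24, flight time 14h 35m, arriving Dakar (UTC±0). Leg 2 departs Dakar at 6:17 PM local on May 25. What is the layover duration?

5 hours 20 minutes

Convert departure to UTC: 12:52 PM + 9:30 = 10:22 PM UTC on May 24.
Add 14 hours and 35 minutes flight time → 12:57 PM UTC (May 25).
Dakar is UTC+0, so local arrival is the same: 12:57 PM on May 25.
Layover = 6:17 PM − 12:57 PM = 5 hours 20 minutes.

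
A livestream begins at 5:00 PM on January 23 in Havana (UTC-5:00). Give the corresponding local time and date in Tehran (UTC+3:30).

1:30 AM on Jan 24

In UTC: 5:00 PM + 5:00 = 10:00 PM on Jan 23.
Tehran is UTC+3:30: 10:00 PM + 3:30 = 1:30 AM on Jan 24.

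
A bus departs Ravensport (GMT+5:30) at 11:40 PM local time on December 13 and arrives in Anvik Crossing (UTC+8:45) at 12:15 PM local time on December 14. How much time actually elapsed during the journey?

9 hours 20 minutes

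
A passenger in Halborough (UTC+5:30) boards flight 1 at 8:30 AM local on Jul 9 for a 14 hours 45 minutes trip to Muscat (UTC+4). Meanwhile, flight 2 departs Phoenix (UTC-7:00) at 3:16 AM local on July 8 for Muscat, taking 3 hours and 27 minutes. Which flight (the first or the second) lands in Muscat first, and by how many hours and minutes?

Flight 1 in UTC: 8:30 AM − 5:30 = 3:00 AM on Jul 9.
+14 hours and 45 minutes → arrive 5:45 PM UTC on Jul 9.
Flight 2 in UTC: 3:16 AM + 7:00 = 10:16 AM on Jul 8.
+3 hours 27 minutes → arrive 1:43 PM UTC on Jul 8.
Flight 2 lands earlier by 28 hours 2 minutes.

the second, by 28 hours 2 minutes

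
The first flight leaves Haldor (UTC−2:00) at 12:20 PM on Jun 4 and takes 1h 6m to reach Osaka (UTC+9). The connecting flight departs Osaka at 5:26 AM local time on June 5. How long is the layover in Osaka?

5 hours

Convert departure to UTC: 12:20 PM + 2:00 = 2:20 PM UTC on Jun 4.
Add 1 hour and 6 minutes flight time → 3:26 PM UTC.
Osaka is UTC+9:00, so local arrival = 3:26 PM + 9:00 = 12:26 AM on Jun 5.
Layover = 5:26 AM − 12:26 AM = 5 hours.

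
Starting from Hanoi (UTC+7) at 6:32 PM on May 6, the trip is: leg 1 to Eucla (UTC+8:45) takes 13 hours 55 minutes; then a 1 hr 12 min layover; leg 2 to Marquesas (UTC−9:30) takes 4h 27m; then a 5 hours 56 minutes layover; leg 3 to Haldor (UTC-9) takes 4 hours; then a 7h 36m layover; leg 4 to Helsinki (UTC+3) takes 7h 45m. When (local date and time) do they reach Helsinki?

Convert departure to UTC: 6:32 PM − 7:00 = 11:32 AM UTC on May 6.
Add 13 hours and 55 minutes leg 1 → 1:27 AM UTC (May 7).
Add 1 hour 12 minutes layover in Eucla → 2:39 AM UTC.
Add 4 hours 27 minutes leg 2 → 7:06 AM UTC.
Add 5 hours 56 minutes layover in Marquesas → 1:02 PM UTC.
Add 4 hours leg 3 → 5:02 PM UTC.
Add 7 hours and 36 minutes layover in Haldor → 12:38 AM UTC (May 8).
Add 7 hours and 45 minutes leg 4 → 8:23 AM UTC.
Helsinki is UTC+3:00, so local arrival = 8:23 AM + 3:00 = 11:23 AM on May 8.

11:23 AM on May 8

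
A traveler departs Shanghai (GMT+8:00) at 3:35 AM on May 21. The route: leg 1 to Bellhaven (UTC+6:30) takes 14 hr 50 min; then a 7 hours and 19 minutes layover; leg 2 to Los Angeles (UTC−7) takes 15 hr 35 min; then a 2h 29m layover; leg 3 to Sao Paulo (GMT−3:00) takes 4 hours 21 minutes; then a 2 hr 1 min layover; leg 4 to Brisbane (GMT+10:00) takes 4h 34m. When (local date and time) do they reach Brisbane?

8:44 AM on May 23

Convert departure to UTC: 3:35 AM − 8:00 = 7:35 PM UTC on May 20.
Add 14 hours 50 minutes leg 1 → 10:25 AM UTC (May 21).
Add 7 hours and 19 minutes layover in Bellhaven → 5:44 PM UTC.
Add 15 hours 35 minutes leg 2 → 9:19 AM UTC (May 22).
Add 2 hours and 29 minutes layover in Los Angeles → 11:48 AM UTC.
Add 4 hours and 21 minutes leg 3 → 4:09 PM UTC.
Add 2 hours and 1 minute layover in Sao Paulo → 6:10 PM UTC.
Add 4 hours 34 minutes leg 4 → 10:44 PM UTC.
Brisbane is UTC+10:00, so local arrival = 10:44 PM + 10:00 = 8:44 AM on May 23.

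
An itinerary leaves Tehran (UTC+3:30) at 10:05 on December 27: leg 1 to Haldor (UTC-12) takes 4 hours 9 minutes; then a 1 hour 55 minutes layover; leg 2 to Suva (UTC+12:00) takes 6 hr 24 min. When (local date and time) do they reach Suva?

07:03 on December 28

Convert departure to UTC: 10:05 − 3:30 = 06:35 UTC on Dec 27.
Add 4 hours and 9 minutes leg 1 → 10:44 UTC.
Add 1 hour 55 minutes layover in Haldor → 12:39 UTC.
Add 6 hours 24 minutes leg 2 → 19:03 UTC.
Suva is UTC+12:00, so local arrival = 19:03 + 12:00 = 07:03 on Dec 28.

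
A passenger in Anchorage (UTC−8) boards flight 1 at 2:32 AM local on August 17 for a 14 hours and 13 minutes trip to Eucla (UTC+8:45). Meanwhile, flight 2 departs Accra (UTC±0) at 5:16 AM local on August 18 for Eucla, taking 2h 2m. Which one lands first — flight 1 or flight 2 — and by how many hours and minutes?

Flight 1 in UTC: 2:32 AM + 8:00 = 10:32 AM on Aug 17.
+14 hours 13 minutes → arrive 12:45 AM UTC on Aug 18.
Flight 2 departs at 5:16 AM UTC (Aug 18).
+2 hours and 2 minutes → arrive 7:18 AM UTC on Aug 18.
Flight 1 lands earlier by 6 hours 33 minutes.

the first, by 6 hours 33 minutes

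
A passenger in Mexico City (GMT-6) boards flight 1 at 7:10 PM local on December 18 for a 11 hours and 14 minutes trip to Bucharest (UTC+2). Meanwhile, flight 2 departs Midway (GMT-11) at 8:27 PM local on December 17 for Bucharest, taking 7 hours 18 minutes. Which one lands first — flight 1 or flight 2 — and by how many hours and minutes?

the second, by 21 hours 39 minutes

Flight 1 in UTC: 7:10 PM + 6:00 = 1:10 AM on Dec 19.
+11 hours and 14 minutes → arrive 12:24 PM UTC on Dec 19.
Flight 2 in UTC: 8:27 PM + 11:00 = 7:27 AM on Dec 18.
+7 hours and 18 minutes → arrive 2:45 PM UTC on Dec 18.
Flight 2 lands earlier by 21 hours 39 minutes.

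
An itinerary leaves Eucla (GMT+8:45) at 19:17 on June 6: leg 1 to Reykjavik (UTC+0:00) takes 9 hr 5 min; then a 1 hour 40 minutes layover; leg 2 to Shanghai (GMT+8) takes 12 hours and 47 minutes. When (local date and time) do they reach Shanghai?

18:04 on June 7

Convert departure to UTC: 19:17 − 8:45 = 10:32 UTC on Jun 6.
Add 9 hours and 5 minutes leg 1 → 19:37 UTC.
Add 1 hour and 40 minutes layover in Reykjavik → 21:17 UTC.
Add 12 hours and 47 minutes leg 2 → 10:04 UTC (Jun 7).
Shanghai is UTC+8:00, so local arrival = 10:04 + 8:00 = 18:04 on Jun 7.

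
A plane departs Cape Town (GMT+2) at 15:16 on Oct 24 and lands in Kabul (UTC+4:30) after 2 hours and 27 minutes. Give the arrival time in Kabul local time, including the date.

Kabul is 2:30 ahead of Cape Town.
After 2 hours 27 minutes it is 17:43 in Cape Town.
Shift by the zone difference: 17:43 + 2:30 = 20:13 on Oct 24 in Kabul.

20:13 on October 24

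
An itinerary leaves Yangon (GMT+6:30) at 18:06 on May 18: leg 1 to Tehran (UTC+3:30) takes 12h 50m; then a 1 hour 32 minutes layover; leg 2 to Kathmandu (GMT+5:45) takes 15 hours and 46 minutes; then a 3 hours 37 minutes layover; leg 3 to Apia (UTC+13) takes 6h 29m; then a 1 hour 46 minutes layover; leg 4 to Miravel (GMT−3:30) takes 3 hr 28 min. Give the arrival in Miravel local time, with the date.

Convert departure to UTC: 18:06 − 6:30 = 11:36 UTC on May 18.
Add 12 hours and 50 minutes leg 1 → 00:26 UTC (May 19).
Add 1 hour and 32 minutes layover in Tehran → 01:58 UTC.
Add 15 hours 46 minutes leg 2 → 17:44 UTC.
Add 3 hours and 37 minutes layover in Kathmandu → 21:21 UTC.
Add 6 hours 29 minutes leg 3 → 03:50 UTC (May 20).
Add 1 hour 46 minutes layover in Apia → 05:36 UTC.
Add 3 hours and 28 minutes leg 4 → 09:04 UTC.
Miravel is UTC−3:30, so local arrival = 09:04 − 3:30 = 05:34 on May 20.

05:34 on May 20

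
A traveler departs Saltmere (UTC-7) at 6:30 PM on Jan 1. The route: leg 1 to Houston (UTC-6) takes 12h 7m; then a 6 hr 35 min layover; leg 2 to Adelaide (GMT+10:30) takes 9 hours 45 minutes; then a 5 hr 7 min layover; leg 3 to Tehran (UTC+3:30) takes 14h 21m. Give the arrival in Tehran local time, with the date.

4:55 AM on January 4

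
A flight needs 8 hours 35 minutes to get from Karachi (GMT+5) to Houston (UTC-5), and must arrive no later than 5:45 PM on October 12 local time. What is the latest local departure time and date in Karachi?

7:10 PM on October 12

Target arrival in UTC: 5:45 PM + 5:00 = 10:45 PM on Oct 12.
Subtract 8 hours 35 minutes → departure 2:10 PM UTC on Oct 12.
Karachi is UTC+5:00: 2:10 PM + 5:00 = 7:10 PM on Oct 12.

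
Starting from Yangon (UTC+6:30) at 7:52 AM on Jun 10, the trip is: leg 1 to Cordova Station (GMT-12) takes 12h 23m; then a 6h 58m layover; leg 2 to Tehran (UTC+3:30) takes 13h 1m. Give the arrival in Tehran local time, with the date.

Convert departure to UTC: 7:52 AM − 6:30 = 1:22 AM UTC on Jun 10.
Add 12 hours 23 minutes leg 1 → 1:45 PM UTC.
Add 6 hours 58 minutes layover in Cordova Station → 8:43 PM UTC.
Add 13 hours 1 minute leg 2 → 9:44 AM UTC (Jun 11).
Tehran is UTC+3:30, so local arrival = 9:44 AM + 3:30 = 1:14 PM on Jun 11.

1:14 PM on June 11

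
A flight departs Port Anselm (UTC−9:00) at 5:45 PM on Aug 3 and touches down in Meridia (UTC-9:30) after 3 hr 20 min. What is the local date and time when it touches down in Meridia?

Convert departure to UTC: 5:45 PM + 9:00 = 2:45 AM UTC on Aug 4.
Add 3 hours and 20 minutes travel time → 6:05 AM UTC.
Meridia is UTC−9:30, so local arrival = 6:05 AM − 9:30 = 8:35 PM on Aug 3.

8:35 PM on August 3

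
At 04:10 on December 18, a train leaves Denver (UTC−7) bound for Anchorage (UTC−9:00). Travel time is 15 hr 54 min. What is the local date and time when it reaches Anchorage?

Convert departure to UTC: 04:10 + 7:00 = 11:10 UTC on Dec 18.
Add 15 hours and 54 minutes travel time → 03:04 UTC (Dec 19).
Anchorage is UTC−9:00, so local arrival = 03:04 − 9:00 = 18:04 on Dec 18.

18:04 on Dec 18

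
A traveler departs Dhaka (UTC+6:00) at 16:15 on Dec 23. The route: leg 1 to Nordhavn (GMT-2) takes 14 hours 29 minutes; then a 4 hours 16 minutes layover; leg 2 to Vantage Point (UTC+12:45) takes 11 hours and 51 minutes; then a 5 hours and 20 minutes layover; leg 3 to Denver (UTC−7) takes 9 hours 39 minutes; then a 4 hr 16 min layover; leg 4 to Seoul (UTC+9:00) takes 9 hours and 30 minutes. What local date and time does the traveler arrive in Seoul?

Convert departure to UTC: 16:15 − 6:00 = 10:15 UTC on Dec 23.
Add 14 hours and 29 minutes leg 1 → 00:44 UTC (Dec 24).
Add 4 hours and 16 minutes layover in Nordhavn → 05:00 UTC.
Add 11 hours and 51 minutes leg 2 → 16:51 UTC.
Add 5 hours 20 minutes layover in Vantage Point → 22:11 UTC.
Add 9 hours and 39 minutes leg 3 → 07:50 UTC (Dec 25).
Add 4 hours 16 minutes layover in Denver → 12:06 UTC.
Add 9 hours 30 minutes leg 4 → 21:36 UTC.
Seoul is UTC+9:00, so local arrival = 21:36 + 9:00 = 06:36 on Dec 26.

06:36 on December 26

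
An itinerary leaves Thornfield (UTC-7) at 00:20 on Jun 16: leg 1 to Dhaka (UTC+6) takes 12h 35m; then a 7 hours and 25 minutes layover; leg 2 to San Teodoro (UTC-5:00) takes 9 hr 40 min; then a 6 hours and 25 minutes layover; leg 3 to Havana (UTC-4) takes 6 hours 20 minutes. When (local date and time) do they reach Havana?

Convert departure to UTC: 00:20 + 7:00 = 07:20 UTC on Jun 16.
Add 12 hours and 35 minutes leg 1 → 19:55 UTC.
Add 7 hours and 25 minutes layover in Dhaka → 03:20 UTC (Jun 17).
Add 9 hours and 40 minutes leg 2 → 13:00 UTC.
Add 6 hours 25 minutes layover in San Teodoro → 19:25 UTC.
Add 6 hours 20 minutes leg 3 → 01:45 UTC (Jun 18).
Havana is UTC−4:00, so local arrival = 01:45 − 4:00 = 21:45 on Jun 17.

21:45 on Jun 17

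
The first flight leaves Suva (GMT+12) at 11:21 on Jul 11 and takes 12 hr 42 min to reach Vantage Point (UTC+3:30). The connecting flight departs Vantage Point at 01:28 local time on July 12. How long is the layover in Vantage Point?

Convert departure to UTC: 11:21 − 12:00 = 23:21 UTC on Jul 10.
Add 12 hours 42 minutes flight time → 12:03 UTC (Jul 11).
Vantage Point is UTC+3:30, so local arrival = 12:03 + 3:30 = 15:33 on Jul 11.
Layover = 01:28 − 15:33 (+1 day) = 9 hours 55 minutes.

9 hours 55 minutes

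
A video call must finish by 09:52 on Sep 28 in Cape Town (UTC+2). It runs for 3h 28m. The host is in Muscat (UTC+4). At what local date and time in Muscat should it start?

08:24 on September 28

Target end time in UTC: 09:52 − 2:00 = 07:52 on Sep 28.
Subtract 3 hours 28 minutes → start 04:24 UTC on Sep 28.
Muscat is UTC+4:00: 04:24 + 4:00 = 08:24 on Sep 28.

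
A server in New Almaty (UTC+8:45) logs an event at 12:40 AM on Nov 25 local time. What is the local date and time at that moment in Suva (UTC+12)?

Suva is 3:15 ahead of New Almaty.
Shift by the zone difference: 12:40 AM + 3:15 = 3:55 AM on Nov 25 in Suva.

3:55 AM on Nov 25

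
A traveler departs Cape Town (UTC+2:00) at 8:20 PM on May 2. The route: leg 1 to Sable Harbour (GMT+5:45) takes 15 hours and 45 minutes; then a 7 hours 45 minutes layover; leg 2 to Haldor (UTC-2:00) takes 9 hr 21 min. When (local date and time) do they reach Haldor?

Convert departure to UTC: 8:20 PM − 2:00 = 6:20 PM UTC on May 2.
Add 15 hours 45 minutes leg 1 → 10:05 AM UTC (May 3).
Add 7 hours and 45 minutes layover in Sable Harbour → 5:50 PM UTC.
Add 9 hours 21 minutes leg 2 → 3:11 AM UTC (May 4).
Haldor is UTC−2:00, so local arrival = 3:11 AM − 2:00 = 1:11 AM on May 4.

1:11 AM on May 4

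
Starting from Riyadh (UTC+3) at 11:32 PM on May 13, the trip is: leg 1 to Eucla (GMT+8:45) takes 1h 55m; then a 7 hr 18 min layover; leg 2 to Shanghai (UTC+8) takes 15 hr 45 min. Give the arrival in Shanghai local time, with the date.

Convert departure to UTC: 11:32 PM − 3:00 = 8:32 PM UTC on May 13.
Add 1 hour 55 minutes leg 1 → 10:27 PM UTC.
Add 7 hours 18 minutes layover in Eucla → 5:45 AM UTC (May 14).
Add 15 hours and 45 minutes leg 2 → 9:30 PM UTC.
Shanghai is UTC+8:00, so local arrival = 9:30 PM + 8:00 = 5:30 AM on May 15.

5:30 AM on May 15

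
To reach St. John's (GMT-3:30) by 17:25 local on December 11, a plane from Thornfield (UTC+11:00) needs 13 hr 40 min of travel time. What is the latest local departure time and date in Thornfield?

18:15 on December 11

Target arrival in UTC: 17:25 + 3:30 = 20:55 on Dec 11.
Subtract 13 hours and 40 minutes → departure 07:15 UTC on Dec 11.
Thornfield is UTC+11:00: 07:15 + 11:00 = 18:15 on Dec 11.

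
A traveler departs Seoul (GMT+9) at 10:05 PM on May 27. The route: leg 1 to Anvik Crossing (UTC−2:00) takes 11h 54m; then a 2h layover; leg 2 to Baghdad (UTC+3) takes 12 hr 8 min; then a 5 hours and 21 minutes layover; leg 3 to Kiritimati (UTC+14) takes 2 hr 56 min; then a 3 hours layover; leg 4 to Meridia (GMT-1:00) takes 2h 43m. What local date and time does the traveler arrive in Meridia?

Convert departure to UTC: 10:05 PM − 9:00 = 1:05 PM UTC on May 27.
Add 11 hours and 54 minutes leg 1 → 12:59 AM UTC (May 28).
Add 2 hours layover in Anvik Crossing → 2:59 AM UTC.
Add 12 hours and 8 minutes leg 2 → 3:07 PM UTC.
Add 5 hours 21 minutes layover in Baghdad → 8:28 PM UTC.
Add 2 hours and 56 minutes leg 3 → 11:24 PM UTC.
Add 3 hours layover in Kiritimati → 2:24 AM UTC (May 29).
Add 2 hours and 43 minutes leg 4 → 5:07 AM UTC.
Meridia is UTC−1:00, so local arrival = 5:07 AM − 1:00 = 4:07 AM on May 29.

4:07 AM on May 29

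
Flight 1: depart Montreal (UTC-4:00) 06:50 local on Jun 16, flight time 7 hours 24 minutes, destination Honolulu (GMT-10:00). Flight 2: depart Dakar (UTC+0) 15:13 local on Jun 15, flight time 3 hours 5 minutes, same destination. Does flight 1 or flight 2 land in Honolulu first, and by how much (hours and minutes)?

the second, by 23 hours 56 minutes

Flight 1 in UTC: 06:50 + 4:00 = 10:50 on Jun 16.
+7 hours 24 minutes → arrive 18:14 UTC on Jun 16.
Flight 2 departs at 15:13 UTC (Jun 15).
+3 hours 5 minutes → arrive 18:18 UTC on Jun 15.
Flight 2 lands earlier by 23 hours 56 minutes.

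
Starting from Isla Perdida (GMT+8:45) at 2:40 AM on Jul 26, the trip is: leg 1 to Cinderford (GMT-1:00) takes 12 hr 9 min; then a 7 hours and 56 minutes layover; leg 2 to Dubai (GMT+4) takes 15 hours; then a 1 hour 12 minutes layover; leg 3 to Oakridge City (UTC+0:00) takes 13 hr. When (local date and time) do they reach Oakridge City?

Convert departure to UTC: 2:40 AM − 8:45 = 5:55 PM UTC on Jul 25.
Add 12 hours 9 minutes leg 1 → 6:04 AM UTC (Jul 26).
Add 7 hours 56 minutes layover in Cinderford → 2:00 PM UTC.
Add 15 hours leg 2 → 5:00 AM UTC (Jul 27).
Add 1 hour 12 minutes layover in Dubai → 6:12 AM UTC.
Add 13 hours leg 3 → 7:12 PM UTC.
Oakridge City is UTC+0, so local arrival is the same: 7:12 PM on Jul 27.

7:12 PM on July 27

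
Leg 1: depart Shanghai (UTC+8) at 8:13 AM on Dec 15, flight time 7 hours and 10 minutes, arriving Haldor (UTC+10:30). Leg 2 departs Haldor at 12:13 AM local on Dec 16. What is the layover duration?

6 hours 20 minutes

Convert departure to UTC: 8:13 AM − 8:00 = 12:13 AM UTC on Dec 15.
Add 7 hours 10 minutes flight time → 7:23 AM UTC.
Haldor is UTC+10:30, so local arrival = 7:23 AM + 10:30 = 5:53 PM on Dec 15.
Layover = 12:13 AM − 5:53 PM (+1 day) = 6 hours 20 minutes.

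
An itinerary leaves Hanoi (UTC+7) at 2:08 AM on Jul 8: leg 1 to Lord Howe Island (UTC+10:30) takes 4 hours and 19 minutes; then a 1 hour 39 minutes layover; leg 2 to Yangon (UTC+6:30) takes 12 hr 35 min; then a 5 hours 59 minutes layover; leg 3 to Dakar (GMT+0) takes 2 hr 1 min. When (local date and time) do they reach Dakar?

9:41 PM on July 8

Convert departure to UTC: 2:08 AM − 7:00 = 7:08 PM UTC on Jul 7.
Add 4 hours and 19 minutes leg 1 → 11:27 PM UTC.
Add 1 hour 39 minutes layover in Lord Howe Island → 1:06 AM UTC (Jul 8).
Add 12 hours and 35 minutes leg 2 → 1:41 PM UTC.
Add 5 hours and 59 minutes layover in Yangon → 7:40 PM UTC.
Add 2 hours and 1 minute leg 3 → 9:41 PM UTC.
Dakar is UTC+0, so local arrival is the same: 9:41 PM on Jul 8.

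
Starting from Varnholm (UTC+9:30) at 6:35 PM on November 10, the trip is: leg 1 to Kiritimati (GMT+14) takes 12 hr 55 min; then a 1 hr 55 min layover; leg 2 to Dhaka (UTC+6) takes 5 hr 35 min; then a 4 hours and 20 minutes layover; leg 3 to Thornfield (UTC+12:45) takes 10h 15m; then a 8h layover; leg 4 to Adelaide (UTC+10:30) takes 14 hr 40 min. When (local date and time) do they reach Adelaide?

Convert departure to UTC: 6:35 PM − 9:30 = 9:05 AM UTC on Nov 10.
Add 12 hours 55 minutes leg 1 → 10:00 PM UTC.
Add 1 hour 55 minutes layover in Kiritimati → 11:55 PM UTC.
Add 5 hours and 35 minutes leg 2 → 5:30 AM UTC (Nov 11).
Add 4 hours 20 minutes layover in Dhaka → 9:50 AM UTC.
Add 10 hours and 15 minutes leg 3 → 8:05 PM UTC.
Add 8 hours layover in Thornfield → 4:05 AM UTC (Nov 12).
Add 14 hours 40 minutes leg 4 → 6:45 PM UTC.
Adelaide is UTC+10:30, so local arrival = 6:45 PM + 10:30 = 5:15 AM on Nov 13.

5:15 AM on Nov 13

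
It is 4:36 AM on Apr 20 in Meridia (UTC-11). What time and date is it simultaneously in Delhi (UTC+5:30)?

Delhi is 16:30 ahead of Meridia.
Shift by the zone difference: 4:36 AM + 16:30 = 9:06 PM on Apr 20 in Delhi.

9:06 PM on April 20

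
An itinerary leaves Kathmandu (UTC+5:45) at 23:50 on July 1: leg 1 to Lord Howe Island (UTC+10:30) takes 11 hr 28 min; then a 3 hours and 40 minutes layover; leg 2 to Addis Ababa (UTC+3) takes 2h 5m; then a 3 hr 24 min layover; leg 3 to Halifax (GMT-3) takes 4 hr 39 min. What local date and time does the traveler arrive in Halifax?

16:21 on July 2

Convert departure to UTC: 23:50 − 5:45 = 18:05 UTC on Jul 1.
Add 11 hours and 28 minutes leg 1 → 05:33 UTC (Jul 2).
Add 3 hours and 40 minutes layover in Lord Howe Island → 09:13 UTC.
Add 2 hours and 5 minutes leg 2 → 11:18 UTC.
Add 3 hours and 24 minutes layover in Addis Ababa → 14:42 UTC.
Add 4 hours 39 minutes leg 3 → 19:21 UTC.
Halifax is UTC−3:00, so local arrival = 19:21 − 3:00 = 16:21 on Jul 2.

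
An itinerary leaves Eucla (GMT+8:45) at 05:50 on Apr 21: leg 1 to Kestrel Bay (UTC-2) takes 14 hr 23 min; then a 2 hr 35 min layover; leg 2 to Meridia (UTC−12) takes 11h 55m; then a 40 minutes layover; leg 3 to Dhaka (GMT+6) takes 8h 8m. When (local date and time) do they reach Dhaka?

16:46 on April 22

Convert departure to UTC: 05:50 − 8:45 = 21:05 UTC on Apr 20.
Add 14 hours 23 minutes leg 1 → 11:28 UTC (Apr 21).
Add 2 hours and 35 minutes layover in Kestrel Bay → 14:03 UTC.
Add 11 hours 55 minutes leg 2 → 01:58 UTC (Apr 22).
Add 40 minutes layover in Meridia → 02:38 UTC.
Add 8 hours and 8 minutes leg 3 → 10:46 UTC.
Dhaka is UTC+6:00, so local arrival = 10:46 + 6:00 = 16:46 on Apr 22.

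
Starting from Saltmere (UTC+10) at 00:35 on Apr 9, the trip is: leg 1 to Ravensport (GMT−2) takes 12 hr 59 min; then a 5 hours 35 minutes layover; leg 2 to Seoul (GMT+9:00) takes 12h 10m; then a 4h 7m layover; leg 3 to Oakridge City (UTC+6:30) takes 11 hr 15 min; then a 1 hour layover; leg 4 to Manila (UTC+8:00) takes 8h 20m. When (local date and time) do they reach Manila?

06:01 on April 11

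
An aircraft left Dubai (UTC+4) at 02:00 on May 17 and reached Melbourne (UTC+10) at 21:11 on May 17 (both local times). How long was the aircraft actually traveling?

Melbourne is 6:00 ahead of Dubai.
Clock-face elapsed time (ignoring zones) is 19 hours 11 minutes.
Actual elapsed = 19 hours 11 minutes − 6:00 = 13 hours 11 minutes.

13 hours 11 minutes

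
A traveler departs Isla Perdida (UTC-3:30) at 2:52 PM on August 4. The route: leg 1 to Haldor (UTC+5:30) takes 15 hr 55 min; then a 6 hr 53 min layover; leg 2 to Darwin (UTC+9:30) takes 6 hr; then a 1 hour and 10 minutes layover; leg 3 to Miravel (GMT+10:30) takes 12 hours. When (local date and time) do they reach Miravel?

Convert departure to UTC: 2:52 PM + 3:30 = 6:22 PM UTC on Aug 4.
Add 15 hours and 55 minutes leg 1 → 10:17 AM UTC (Aug 5).
Add 6 hours and 53 minutes layover in Haldor → 5:10 PM UTC.
Add 6 hours leg 2 → 11:10 PM UTC.
Add 1 hour and 10 minutes layover in Darwin → 12:20 AM UTC (Aug 6).
Add 12 hours leg 3 → 12:20 PM UTC.
Miravel is UTC+10:30, so local arrival = 12:20 PM + 10:30 = 10:50 PM on Aug 6.

10:50 PM on Aug 6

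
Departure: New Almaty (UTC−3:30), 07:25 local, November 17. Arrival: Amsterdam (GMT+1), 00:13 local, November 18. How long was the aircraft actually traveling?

Departure in UTC: 07:25 + 3:30 = 10:55 on Nov 17.
Arrival in UTC: 00:13 − 1:00 = 23:13 on Nov 17.
Elapsed = 23:13 − 10:55 = 12 hours 18 minutes.

12 hours 18 minutes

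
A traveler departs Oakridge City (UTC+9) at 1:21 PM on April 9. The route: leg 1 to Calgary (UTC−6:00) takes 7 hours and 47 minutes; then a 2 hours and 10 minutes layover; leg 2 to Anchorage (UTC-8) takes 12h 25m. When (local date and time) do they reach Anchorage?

6:43 PM on April 9

Convert departure to UTC: 1:21 PM − 9:00 = 4:21 AM UTC on Apr 9.
Add 7 hours 47 minutes leg 1 → 12:08 PM UTC.
Add 2 hours 10 minutes layover in Calgary → 2:18 PM UTC.
Add 12 hours 25 minutes leg 2 → 2:43 AM UTC (Apr 10).
Anchorage is UTC−8:00, so local arrival = 2:43 AM − 8:00 = 6:43 PM on Apr 9.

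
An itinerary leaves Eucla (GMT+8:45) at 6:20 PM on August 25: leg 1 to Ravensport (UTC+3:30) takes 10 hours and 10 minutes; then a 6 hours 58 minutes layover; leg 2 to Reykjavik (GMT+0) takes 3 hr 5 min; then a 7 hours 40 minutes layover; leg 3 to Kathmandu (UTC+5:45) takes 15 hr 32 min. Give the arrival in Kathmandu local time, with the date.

Convert departure to UTC: 6:20 PM − 8:45 = 9:35 AM UTC on Aug 25.
Add 10 hours and 10 minutes leg 1 → 7:45 PM UTC.
Add 6 hours 58 minutes layover in Ravensport → 2:43 AM UTC (Aug 26).
Add 3 hours 5 minutes leg 2 → 5:48 AM UTC.
Add 7 hours and 40 minutes layover in Reykjavik → 1:28 PM UTC.
Add 15 hours 32 minutes leg 3 → 5:00 AM UTC (Aug 27).
Kathmandu is UTC+5:45, so local arrival = 5:00 AM + 5:45 = 10:45 AM on Aug 27.

10:45 AM on August 27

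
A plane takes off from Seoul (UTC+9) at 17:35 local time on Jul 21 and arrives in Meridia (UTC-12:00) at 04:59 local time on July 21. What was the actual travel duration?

8 hours 24 minutes

Departure in UTC: 17:35 − 9:00 = 08:35 on Jul 21.
Arrival in UTC: 04:59 + 12:00 = 16:59 on Jul 21.
Elapsed = 16:59 − 08:35 = 8 hours 24 minutes.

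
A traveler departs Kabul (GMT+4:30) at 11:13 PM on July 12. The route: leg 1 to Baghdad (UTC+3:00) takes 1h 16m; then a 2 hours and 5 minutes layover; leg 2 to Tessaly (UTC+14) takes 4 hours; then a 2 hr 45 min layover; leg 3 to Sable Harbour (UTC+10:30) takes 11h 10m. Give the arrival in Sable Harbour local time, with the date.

2:29 AM on Jul 14

Convert departure to UTC: 11:13 PM − 4:30 = 6:43 PM UTC on Jul 12.
Add 1 hour 16 minutes leg 1 → 7:59 PM UTC.
Add 2 hours 5 minutes layover in Baghdad → 10:04 PM UTC.
Add 4 hours leg 2 → 2:04 AM UTC (Jul 13).
Add 2 hours 45 minutes layover in Tessaly → 4:49 AM UTC.
Add 11 hours 10 minutes leg 3 → 3:59 PM UTC.
Sable Harbour is UTC+10:30, so local arrival = 3:59 PM + 10:30 = 2:29 AM on Jul 14.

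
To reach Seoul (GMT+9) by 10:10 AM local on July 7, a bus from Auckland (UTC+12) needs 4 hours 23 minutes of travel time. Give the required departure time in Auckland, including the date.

Target arrival in UTC: 10:10 AM − 9:00 = 1:10 AM on Jul 7.
Subtract 4 hours 23 minutes → departure 8:47 PM UTC on Jul 6.
Auckland is UTC+12:00: 8:47 PM + 12:00 = 8:47 AM on Jul 7.

8:47 AM on July 7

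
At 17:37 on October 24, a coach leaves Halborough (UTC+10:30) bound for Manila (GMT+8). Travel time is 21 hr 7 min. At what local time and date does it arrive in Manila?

Convert departure to UTC: 17:37 − 10:30 = 07:07 UTC on Oct 24.
Add 21 hours 7 minutes travel time → 04:14 UTC (Oct 25).
Manila is UTC+8:00, so local arrival = 04:14 + 8:00 = 12:14 on Oct 25.

12:14 on Oct 25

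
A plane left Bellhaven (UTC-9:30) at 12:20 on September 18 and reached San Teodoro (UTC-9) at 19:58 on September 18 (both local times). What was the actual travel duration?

San Teodoro is 0:30 ahead of Bellhaven.
Clock-face elapsed time (ignoring zones) is 7 hours 38 minutes.
Actual elapsed = 7 hours 38 minutes − 0:30 = 7 hours 8 minutes.

7 hours 8 minutes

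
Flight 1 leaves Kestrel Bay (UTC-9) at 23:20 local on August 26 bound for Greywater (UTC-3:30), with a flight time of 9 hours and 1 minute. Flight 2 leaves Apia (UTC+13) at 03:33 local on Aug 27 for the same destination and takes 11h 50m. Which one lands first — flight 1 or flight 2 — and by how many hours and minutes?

Flight 1 in UTC: 23:20 + 9:00 = 08:20 on Aug 27.
+9 hours and 1 minute → arrive 17:21 UTC on Aug 27.
Flight 2 in UTC: 03:33 − 13:00 = 14:33 on Aug 26.
+11 hours 50 minutes → arrive 02:23 UTC on Aug 27.
Flight 2 lands earlier by 14 hours 58 minutes.

the second, by 14 hours 58 minutes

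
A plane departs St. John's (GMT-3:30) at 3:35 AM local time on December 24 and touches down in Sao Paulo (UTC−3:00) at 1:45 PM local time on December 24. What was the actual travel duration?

Sao Paulo is 0:30 ahead of St. John's.
Clock-face elapsed time (ignoring zones) is 10 hours 10 minutes.
Actual elapsed = 10 hours 10 minutes − 0:30 = 9 hours 40 minutes.

9 hours 40 minutes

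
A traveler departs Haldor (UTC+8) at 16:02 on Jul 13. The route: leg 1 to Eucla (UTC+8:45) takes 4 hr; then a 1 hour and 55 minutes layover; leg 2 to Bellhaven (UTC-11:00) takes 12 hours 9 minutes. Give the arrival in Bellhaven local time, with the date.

15:06 on Jul 13

Convert departure to UTC: 16:02 − 8:00 = 08:02 UTC on Jul 13.
Add 4 hours leg 1 → 12:02 UTC.
Add 1 hour 55 minutes layover in Eucla → 13:57 UTC.
Add 12 hours and 9 minutes leg 2 → 02:06 UTC (Jul 14).
Bellhaven is UTC−11:00, so local arrival = 02:06 − 11:00 = 15:06 on Jul 13.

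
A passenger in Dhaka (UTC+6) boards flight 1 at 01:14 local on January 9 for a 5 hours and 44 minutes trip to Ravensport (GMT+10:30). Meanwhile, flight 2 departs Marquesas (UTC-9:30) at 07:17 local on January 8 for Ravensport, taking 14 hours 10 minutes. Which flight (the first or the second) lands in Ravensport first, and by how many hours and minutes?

the first, by 5 hours 59 minutes

Flight 1 in UTC: 01:14 − 6:00 = 19:14 on Jan 8.
+5 hours 44 minutes → arrive 00:58 UTC on Jan 9.
Flight 2 in UTC: 07:17 + 9:30 = 16:47 on Jan 8.
+14 hours 10 minutes → arrive 06:57 UTC on Jan 9.
Flight 1 lands earlier by 5 hours 59 minutes.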